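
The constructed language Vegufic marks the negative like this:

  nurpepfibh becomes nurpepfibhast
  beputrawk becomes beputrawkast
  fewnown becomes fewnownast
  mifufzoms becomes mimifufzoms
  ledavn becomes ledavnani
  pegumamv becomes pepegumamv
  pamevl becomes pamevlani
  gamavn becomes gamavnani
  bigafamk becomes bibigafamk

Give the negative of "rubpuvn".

rubpuvnani

gamavn and fewnown both end in -n yet inflect differently (gamavnani, fewnownast), so the final letter is not what conditions the rule; the second-to-last letter is.
"rubpuvn" has second-to-last letter 'v'. The stems whose second-to-last letter is 'v' (gamavn → gamavnani, pamevl → pamevlani, ledavn → ledavnani) add -ani.
So rubpuvn → rubpuvnani.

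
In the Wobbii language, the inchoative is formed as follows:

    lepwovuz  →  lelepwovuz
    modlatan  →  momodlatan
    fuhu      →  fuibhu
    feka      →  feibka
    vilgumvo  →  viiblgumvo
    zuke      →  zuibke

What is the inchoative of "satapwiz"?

"satapwiz" ends in a consonant. The stems ending in a consonant (modlatan → momodlatan, lepwovuz → lelepwovuz) repeat the first consonant+vowel as a prefix.
The other pattern: stems ending in a vowel insert -ib- after the first vowel.
So satapwiz → sasatapwiz.

sasatapwiz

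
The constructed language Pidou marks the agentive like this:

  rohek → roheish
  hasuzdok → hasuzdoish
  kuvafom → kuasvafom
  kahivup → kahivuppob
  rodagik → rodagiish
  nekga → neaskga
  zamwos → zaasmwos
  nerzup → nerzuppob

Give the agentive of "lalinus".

"lalinus" ends in -s. The one such stem in the data (zamwos → zaasmwos) inserts -as- after the first vowel (as do nekga, kuvafom), so the same rule applies.
So lalinus → laaslinus.

laaslinus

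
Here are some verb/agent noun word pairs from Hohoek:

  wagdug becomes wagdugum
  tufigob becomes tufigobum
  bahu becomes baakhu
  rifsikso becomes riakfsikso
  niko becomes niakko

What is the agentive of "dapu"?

wagdug and bahu both have last vowel 'u' yet inflect differently (wagdugum, baakhu), so the last vowel is not what conditions the rule; whether the stem ends in a vowel or a consonant is.
"dapu" ends in a vowel. The stems ending in a vowel (bahu → baakhu, rifsikso → riakfsikso, niko → niakko) insert -ak- after the first vowel.
So dapu → daakpu.

daakpu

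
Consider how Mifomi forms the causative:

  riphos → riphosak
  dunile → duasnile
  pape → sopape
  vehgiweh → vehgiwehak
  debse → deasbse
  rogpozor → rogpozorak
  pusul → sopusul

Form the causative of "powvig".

"powvig" begins with p-. The stems beginning with p- (pusul → sopusul, pape → sopape) add the prefix so-.
The other patterns: stems beginning with r- or v- add -ak; stems beginning with d- insert -as- after the first vowel.
So powvig → sopowvig.

sopowvig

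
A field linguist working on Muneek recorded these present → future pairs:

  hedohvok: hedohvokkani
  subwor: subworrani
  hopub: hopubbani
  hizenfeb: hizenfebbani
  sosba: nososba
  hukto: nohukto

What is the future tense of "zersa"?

hedohvok and hukto both have last vowel 'o' yet inflect differently (hedohvokkani, nohukto), so the last vowel is not what conditions the rule; whether the stem ends in a vowel or a consonant is.
"zersa" ends in a vowel. The stems ending in a vowel (sosba → nososba, hukto → nohukto) add the prefix no-.
The other pattern: stems ending in a consonant double the final consonant and add -ani.
So zersa → nozersa.

nozersa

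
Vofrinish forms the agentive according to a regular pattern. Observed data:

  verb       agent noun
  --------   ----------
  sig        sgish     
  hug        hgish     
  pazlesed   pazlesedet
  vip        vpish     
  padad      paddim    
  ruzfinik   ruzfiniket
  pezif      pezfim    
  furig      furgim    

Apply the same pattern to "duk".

dkish

sig and furig both end in -g yet inflect differently (sgish, furgim), so the final letter is not what conditions the rule; the number of vowels is.
"duk" has 1 vowel. The stems with 1 vowel (sig → sgish, vip → vpish, hug → hgish) delete the last vowel and add -ish.
So duk → dkish.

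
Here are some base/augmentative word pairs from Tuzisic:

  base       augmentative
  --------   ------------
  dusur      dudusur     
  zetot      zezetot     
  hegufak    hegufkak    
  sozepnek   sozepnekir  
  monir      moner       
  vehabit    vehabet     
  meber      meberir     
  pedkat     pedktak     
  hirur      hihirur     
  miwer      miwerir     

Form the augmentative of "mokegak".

mokegkak

vehabit and pedkat both end in -t yet inflect differently (vehabet, pedktak), so the final letter is not what conditions the rule; the last vowel is.
"mokegak" has last vowel 'a'. The stems whose last vowel is 'a' (pedkat → pedktak, hegufak → hegufkak) delete the last vowel and add -ak.
So mokegak → mokegkak.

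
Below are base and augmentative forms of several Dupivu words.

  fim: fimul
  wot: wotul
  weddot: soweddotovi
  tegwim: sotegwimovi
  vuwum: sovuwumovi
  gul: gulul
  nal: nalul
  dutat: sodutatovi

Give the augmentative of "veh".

vehul

"veh" has 1 vowel. The stems with 1 vowel (fim → fimul, gul → gulul, wot → wotul) add -ul.
The other pattern: stems with 2 vowels add so- … -ovi around the stem.
So veh → vehul.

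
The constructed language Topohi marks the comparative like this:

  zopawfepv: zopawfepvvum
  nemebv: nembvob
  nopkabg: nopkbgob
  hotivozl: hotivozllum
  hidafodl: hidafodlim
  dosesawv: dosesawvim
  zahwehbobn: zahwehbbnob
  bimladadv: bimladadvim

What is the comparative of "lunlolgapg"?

lunlolgapggum

nemebv and zopawfepv both end in -v yet inflect differently (nembvob, zopawfepvvum), so the final letter is not what conditions the rule; the second-to-last letter is.
"lunlolgapg" has second-to-last letter 'p'. The one such stem in the data (zopawfepv → zopawfepvvum) doubles the final consonant and adds -um (as does hotivozl), so the same rule applies.
The other patterns: stems whose second-to-last letter is 'b' delete the last vowel and add -ob; stems whose second-to-last letter is 'd' or 'w' add -im.
So lunlolgapg → lunlolgapggum.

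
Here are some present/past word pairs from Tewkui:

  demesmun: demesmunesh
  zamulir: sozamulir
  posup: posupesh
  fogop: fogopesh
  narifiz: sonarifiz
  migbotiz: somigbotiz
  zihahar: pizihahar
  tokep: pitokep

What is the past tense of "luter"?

posup and tokep both end in -p yet inflect differently (posupesh, pitokep), so the final letter is not what conditions the rule; the last vowel is.
"luter" has last vowel 'e'. The one such stem in the data (tokep → pitokep) adds the prefix pi-, so the same rule applies.
The other patterns: stems whose last vowel is 'i' add the prefix so-; stems whose last vowel is 'o' or 'u' add -esh.
So luter → piluter.

piluter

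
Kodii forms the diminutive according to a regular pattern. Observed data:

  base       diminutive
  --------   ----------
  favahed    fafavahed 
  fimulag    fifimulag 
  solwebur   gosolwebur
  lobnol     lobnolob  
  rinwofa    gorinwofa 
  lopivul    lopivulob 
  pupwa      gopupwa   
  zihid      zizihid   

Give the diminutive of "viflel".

solwebur and lopivul both have last vowel 'u' yet inflect differently (gosolwebur, lopivulob), so the last vowel is not what conditions the rule; the final letter is.
"viflel" ends in -l. The stems ending in -l (lobnol → lobnolob, lopivul → lopivulob) add -ob.
The other patterns: stems ending in -a or -r add the prefix go-; stems ending in -d or -g repeat the first consonant+vowel as a prefix.
So viflel → viflelob.

viflelob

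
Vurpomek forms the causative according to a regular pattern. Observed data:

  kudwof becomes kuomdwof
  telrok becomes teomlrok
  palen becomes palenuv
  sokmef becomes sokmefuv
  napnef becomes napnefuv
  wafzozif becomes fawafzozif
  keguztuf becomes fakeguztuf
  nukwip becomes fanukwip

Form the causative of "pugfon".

"pugfon" has last vowel 'o'. The stems whose last vowel is 'o' (kudwof → kuomdwof, telrok → teomlrok) insert -om- after the first vowel.
The other patterns: stems whose last vowel is 'e' add -uv; stems whose last vowel is 'i' or 'u' add the prefix fa-.
So pugfon → puomgfon.

puomgfon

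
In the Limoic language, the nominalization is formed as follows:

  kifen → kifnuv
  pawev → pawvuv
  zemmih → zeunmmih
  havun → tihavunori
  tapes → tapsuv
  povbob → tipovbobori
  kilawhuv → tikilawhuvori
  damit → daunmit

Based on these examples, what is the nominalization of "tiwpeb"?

tiwpbuv

"tiwpeb" has last vowel 'e'. The stems whose last vowel is 'e' (pawev → pawvuv, kifen → kifnuv, tapes → tapsuv) delete the last vowel and add -uv.
The other patterns: stems whose last vowel is 'i' insert -un- after the first vowel; stems whose last vowel is 'o' or 'u' add ti- … -ori around the stem.
So tiwpeb → tiwpbuv.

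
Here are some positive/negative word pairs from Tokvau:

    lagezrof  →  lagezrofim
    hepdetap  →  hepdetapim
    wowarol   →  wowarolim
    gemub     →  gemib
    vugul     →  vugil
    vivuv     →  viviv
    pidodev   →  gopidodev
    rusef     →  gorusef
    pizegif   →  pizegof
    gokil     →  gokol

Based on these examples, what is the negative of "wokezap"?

wowarol and vugul both end in -l yet inflect differently (wowarolim, vugil), so the final letter is not what conditions the rule; the last vowel is.
"wokezap" has last vowel 'a'. The one such stem in the data (hepdetap → hepdetapim) adds -im, so the same rule applies.
The other patterns: stems whose last vowel is 'u' change the last vowel to 'i'; stems whose last vowel is 'e' add the prefix go-; stems whose last vowel is 'i' change the last vowel to 'o'.
So wokezap → wokezapim.

wokezapim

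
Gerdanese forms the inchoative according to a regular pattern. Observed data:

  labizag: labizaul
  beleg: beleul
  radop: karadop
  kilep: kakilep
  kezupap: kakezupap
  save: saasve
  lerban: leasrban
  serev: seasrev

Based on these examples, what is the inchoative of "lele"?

beleg and kilep both have last vowel 'e' yet inflect differently (beleul, kakilep), so the last vowel is not what conditions the rule; the final letter is.
"lele" ends in -e. The one such stem in the data (save → saasve) inserts -as- after the first vowel (as do lerban, serev), so the same rule applies.
The other patterns: stems ending in -g drop the final letter and add -ul; stems ending in -p add the prefix ka-.
So lele → leasle.

leasle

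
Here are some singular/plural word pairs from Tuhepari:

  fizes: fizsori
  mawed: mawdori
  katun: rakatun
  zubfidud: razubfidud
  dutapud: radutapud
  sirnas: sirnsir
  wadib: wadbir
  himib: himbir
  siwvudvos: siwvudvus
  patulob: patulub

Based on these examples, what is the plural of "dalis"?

dalsir

mawed and zubfidud both end in -d yet inflect differently (mawdori, razubfidud), so the final letter is not what conditions the rule; the last vowel is.
"dalis" has last vowel 'i'. The stems whose last vowel is 'i' (wadib → wadbir, himib → himbir) delete the last vowel and add -ir.
So dalis → dalsir.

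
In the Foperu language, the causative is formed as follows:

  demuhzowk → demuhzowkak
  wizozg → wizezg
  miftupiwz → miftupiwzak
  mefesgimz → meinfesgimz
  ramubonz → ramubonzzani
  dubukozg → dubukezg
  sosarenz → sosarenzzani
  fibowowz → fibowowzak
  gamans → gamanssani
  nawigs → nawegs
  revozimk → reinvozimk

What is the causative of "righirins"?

righirinssani

miftupiwz and sosarenz both end in -z yet inflect differently (miftupiwzak, sosarenzzani), so the final letter is not what conditions the rule; the second-to-last letter is.
"righirins" has second-to-last letter 'n'. The stems whose second-to-last letter is 'n' (sosarenz → sosarenzzani, ramubonz → ramubonzzani, gamans → gamanssani) double the final consonant and add -ani.
The other patterns: stems whose second-to-last letter is 'w' add -ak; stems whose second-to-last letter is 'm' insert -in- after the first vowel; stems whose second-to-last letter is 'g' or 'z' change the last vowel to 'e'.
So righirins → righirinssani.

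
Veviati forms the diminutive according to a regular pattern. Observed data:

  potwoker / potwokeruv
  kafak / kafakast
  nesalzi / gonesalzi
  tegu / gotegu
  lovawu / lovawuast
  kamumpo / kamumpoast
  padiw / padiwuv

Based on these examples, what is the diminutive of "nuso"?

gonuso

tegu and lovawu both end in -u yet inflect differently (gotegu, lovawuast), so the final letter is not what conditions the rule; the first letter is.
"nuso" begins with n-. The one such stem in the data (nesalzi → gonesalzi) adds the prefix go-, so the same rule applies.
So nuso → gonuso.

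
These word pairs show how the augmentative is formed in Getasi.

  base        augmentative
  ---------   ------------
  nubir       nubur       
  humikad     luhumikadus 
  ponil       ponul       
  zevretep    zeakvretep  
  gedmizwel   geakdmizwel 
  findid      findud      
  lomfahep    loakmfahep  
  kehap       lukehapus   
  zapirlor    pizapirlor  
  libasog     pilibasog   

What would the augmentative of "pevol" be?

pipevol

nubir and zapirlor both end in -r yet inflect differently (nubur, pizapirlor), so the final letter is not what conditions the rule; the last vowel is.
"pevol" has last vowel 'o'. The stems whose last vowel is 'o' (libasog → pilibasog, zapirlor → pizapirlor) add the prefix pi-.
The other patterns: stems whose last vowel is 'i' change the last vowel to 'u'; stems whose last vowel is 'a' add lu- … -us around the stem; stems whose last vowel is 'e' insert -ak- after the first vowel.
So pevol → pipevol.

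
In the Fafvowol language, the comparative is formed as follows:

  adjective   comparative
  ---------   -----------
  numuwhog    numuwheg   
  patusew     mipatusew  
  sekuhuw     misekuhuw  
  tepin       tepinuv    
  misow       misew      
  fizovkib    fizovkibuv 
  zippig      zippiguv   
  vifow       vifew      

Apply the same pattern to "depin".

"depin" has last vowel 'i'. The stems whose last vowel is 'i' (zippig → zippiguv, tepin → tepinuv, fizovkib → fizovkibuv) add -uv.
The other patterns: stems whose last vowel is 'o' change the last vowel to 'e'; stems whose last vowel is 'e' or 'u' add the prefix mi-.
So depin → depinuv.

depinuv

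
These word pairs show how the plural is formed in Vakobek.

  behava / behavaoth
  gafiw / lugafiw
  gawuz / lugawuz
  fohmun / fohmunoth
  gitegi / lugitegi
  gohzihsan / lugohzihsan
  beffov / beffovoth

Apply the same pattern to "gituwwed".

gohzihsan and fohmun both end in -n yet inflect differently (lugohzihsan, fohmunoth), so the final letter is not what conditions the rule; the first letter is.
"gituwwed" begins with g-. The stems beginning with g- (gafiw → lugafiw, gawuz → lugawuz, gitegi → lugitegi) add the prefix lu-.
So gituwwed → lugituwwed.

lugituwwed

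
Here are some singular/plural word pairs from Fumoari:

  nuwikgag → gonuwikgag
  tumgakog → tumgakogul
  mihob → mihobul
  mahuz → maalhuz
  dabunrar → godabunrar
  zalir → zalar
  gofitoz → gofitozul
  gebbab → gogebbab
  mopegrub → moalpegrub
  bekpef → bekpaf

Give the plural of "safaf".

gosafaf

"safaf" has last vowel 'a'. The stems whose last vowel is 'a' (nuwikgag → gonuwikgag, dabunrar → godabunrar, gebbab → gogebbab) add the prefix go-.
So safaf → gosafaf.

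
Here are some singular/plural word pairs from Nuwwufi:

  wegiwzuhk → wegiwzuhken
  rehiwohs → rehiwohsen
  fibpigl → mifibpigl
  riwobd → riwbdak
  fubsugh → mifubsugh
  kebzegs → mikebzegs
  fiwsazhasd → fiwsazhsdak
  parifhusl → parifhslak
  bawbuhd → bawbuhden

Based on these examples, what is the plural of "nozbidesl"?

bawbuhd and riwobd both end in -d yet inflect differently (bawbuhden, riwbdak), so the final letter is not what conditions the rule; the second-to-last letter is.
"nozbidesl" has second-to-last letter 's'. The stems whose second-to-last letter is 's' (fiwsazhasd → fiwsazhsdak, parifhusl → parifhslak) delete the last vowel and add -ak.
So nozbidesl → nozbidslak.

nozbidslak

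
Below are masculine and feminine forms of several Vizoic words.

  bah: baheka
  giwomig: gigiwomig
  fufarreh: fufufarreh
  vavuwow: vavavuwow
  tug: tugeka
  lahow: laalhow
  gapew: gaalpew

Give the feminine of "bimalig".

bah and fufarreh both end in -h yet inflect differently (baheka, fufufarreh), so the final letter is not what conditions the rule; the number of vowels is.
"bimalig" has 3 vowels. The stems with 3 vowels (fufarreh → fufufarreh, giwomig → gigiwomig, vavuwow → vavavuwow) repeat the first consonant+vowel as a prefix.
So bimalig → bibimalig.

bibimalig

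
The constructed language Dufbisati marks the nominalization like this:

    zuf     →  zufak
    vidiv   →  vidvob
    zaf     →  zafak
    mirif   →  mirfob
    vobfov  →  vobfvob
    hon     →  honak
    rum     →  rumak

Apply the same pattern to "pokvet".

pokvtob

mirif and zaf both end in -f yet inflect differently (mirfob, zafak), so the final letter is not what conditions the rule; the number of vowels is.
"pokvet" has 2 vowels. The stems with 2 vowels (vobfov → vobfvob, vidiv → vidvob, mirif → mirfob) delete the last vowel and add -ob.
The other pattern: stems with 1 vowel add -ak.
So pokvet → pokvtob.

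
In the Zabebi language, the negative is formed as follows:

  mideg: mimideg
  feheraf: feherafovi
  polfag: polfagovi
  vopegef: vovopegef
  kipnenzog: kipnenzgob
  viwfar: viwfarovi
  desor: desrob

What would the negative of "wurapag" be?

wurapagovi

viwfar and desor both end in -r yet inflect differently (viwfarovi, desrob), so the final letter is not what conditions the rule; the last vowel is.
"wurapag" has last vowel 'a'. The stems whose last vowel is 'a' (viwfar → viwfarovi, feheraf → feherafovi, polfag → polfagovi) add -ovi.
The other patterns: stems whose last vowel is 'o' delete the last vowel and add -ob; stems whose last vowel is 'e' repeat the first consonant+vowel as a prefix.
So wurapag → wurapagovi.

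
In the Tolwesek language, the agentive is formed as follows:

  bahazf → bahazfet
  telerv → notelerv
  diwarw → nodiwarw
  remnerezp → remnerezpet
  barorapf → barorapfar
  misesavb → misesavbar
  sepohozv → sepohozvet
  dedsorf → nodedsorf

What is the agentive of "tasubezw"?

dedsorf and bahazf both end in -f yet inflect differently (nodedsorf, bahazfet), so the final letter is not what conditions the rule; the second-to-last letter is.
"tasubezw" has second-to-last letter 'z'. The stems whose second-to-last letter is 'z' (remnerezp → remnerezpet, bahazf → bahazfet, sepohozv → sepohozvet) add -et.
The other patterns: stems whose second-to-last letter is 'r' add the prefix no-; stems whose second-to-last letter is 'p' or 'v' add -ar.
So tasubezw → tasubezwet.

tasubezwet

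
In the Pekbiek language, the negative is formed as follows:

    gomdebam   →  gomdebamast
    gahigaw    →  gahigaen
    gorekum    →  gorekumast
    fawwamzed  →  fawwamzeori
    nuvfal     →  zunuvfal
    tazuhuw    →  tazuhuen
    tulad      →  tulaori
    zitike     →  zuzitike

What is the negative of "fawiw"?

fawien

tazuhuw and gorekum both have last vowel 'u' yet inflect differently (tazuhuen, gorekumast), so the last vowel is not what conditions the rule; the final letter is.
"fawiw" ends in -w. The stems ending in -w (gahigaw → gahigaen, tazuhuw → tazuhuen) drop the final letter and add -en.
The other patterns: stems ending in -m add -ast; stems ending in -d drop the final letter and add -ori; stems ending in -e or -l add the prefix zu-.
So fawiw → fawien.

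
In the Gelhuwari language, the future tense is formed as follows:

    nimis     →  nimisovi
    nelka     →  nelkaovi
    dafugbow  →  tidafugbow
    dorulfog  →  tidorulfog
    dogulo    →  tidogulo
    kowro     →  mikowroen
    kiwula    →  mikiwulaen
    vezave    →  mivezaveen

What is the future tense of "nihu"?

nihuovi

"nihu" begins with n-. The stems beginning with n- (nimis → nimisovi, nelka → nelkaovi) add -ovi.
So nihu → nihuovi.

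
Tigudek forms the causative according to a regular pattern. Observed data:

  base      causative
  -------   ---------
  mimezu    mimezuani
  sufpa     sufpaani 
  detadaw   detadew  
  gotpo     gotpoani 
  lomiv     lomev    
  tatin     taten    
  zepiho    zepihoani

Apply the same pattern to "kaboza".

"kaboza" ends in a vowel. The stems ending in a vowel (mimezu → mimezuani, gotpo → gotpoani, zepiho → zepihoani) add -ani.
So kaboza → kabozaani.

kabozaani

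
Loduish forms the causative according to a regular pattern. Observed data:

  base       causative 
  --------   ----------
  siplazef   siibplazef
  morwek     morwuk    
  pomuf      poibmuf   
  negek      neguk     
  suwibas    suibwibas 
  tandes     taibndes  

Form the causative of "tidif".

"tidif" ends in -f. The stems ending in -f (pomuf → poibmuf, siplazef → siibplazef) insert -ib- after the first vowel.
So tidif → tiibdif.

tiibdif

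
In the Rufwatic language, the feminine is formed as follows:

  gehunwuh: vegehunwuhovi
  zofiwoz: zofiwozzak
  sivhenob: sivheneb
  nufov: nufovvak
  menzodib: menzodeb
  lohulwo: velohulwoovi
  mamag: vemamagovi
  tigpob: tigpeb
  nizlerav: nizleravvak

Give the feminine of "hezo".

vehezoovi

tigpob and nufov both have last vowel 'o' yet inflect differently (tigpeb, nufovvak), so the last vowel is not what conditions the rule; the final letter is.
"hezo" ends in -o. The one such stem in the data (lohulwo → velohulwoovi) adds ve- … -ovi around the stem, so the same rule applies.
The other patterns: stems ending in -b change the last vowel to 'e'; stems ending in -v or -z double the final consonant and add -ak.
So hezo → vehezoovi.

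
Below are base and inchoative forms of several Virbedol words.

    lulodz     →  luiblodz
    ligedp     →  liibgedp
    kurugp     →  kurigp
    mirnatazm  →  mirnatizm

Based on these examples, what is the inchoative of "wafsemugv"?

wafsemigv

ligedp and kurugp both end in -p yet inflect differently (liibgedp, kurigp), so the final letter is not what conditions the rule; the second-to-last letter is.
"wafsemugv" has second-to-last letter 'g'. The one such stem in the data (kurugp → kurigp) changes the last vowel to 'i' (as does mirnatazm), so the same rule applies.
So wafsemugv → wafsemigv.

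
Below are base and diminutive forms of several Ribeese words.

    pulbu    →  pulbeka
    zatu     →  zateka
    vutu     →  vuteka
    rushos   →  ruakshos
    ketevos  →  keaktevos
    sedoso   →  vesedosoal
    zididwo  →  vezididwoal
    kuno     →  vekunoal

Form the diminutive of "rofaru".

"rofaru" ends in -u. The stems ending in -u (pulbu → pulbeka, zatu → zateka, vutu → vuteka) drop the final letter and add -eka.
So rofaru → rofareka.

rofareka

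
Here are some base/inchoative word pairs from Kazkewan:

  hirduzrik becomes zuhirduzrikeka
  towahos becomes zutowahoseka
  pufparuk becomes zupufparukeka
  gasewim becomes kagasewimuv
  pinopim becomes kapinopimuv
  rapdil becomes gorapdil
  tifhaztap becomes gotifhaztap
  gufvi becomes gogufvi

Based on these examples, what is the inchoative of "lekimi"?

golekimi

hirduzrik and gasewim both have last vowel 'i' yet inflect differently (zuhirduzrikeka, kagasewimuv), so the last vowel is not what conditions the rule; the final letter is.
"lekimi" ends in -i. The one such stem in the data (gufvi → gogufvi) adds the prefix go-, so the same rule applies.
The other patterns: stems ending in -k or -s add zu- … -eka around the stem; stems ending in -m add ka- … -uv around the stem.
So lekimi → golekimi.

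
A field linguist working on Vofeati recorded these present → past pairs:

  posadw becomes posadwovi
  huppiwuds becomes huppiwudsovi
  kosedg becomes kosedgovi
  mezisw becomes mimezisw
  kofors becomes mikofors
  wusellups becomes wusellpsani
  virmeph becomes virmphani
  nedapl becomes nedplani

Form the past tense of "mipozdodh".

mipozdodhovi

posadw and mezisw both end in -w yet inflect differently (posadwovi, mimezisw), so the final letter is not what conditions the rule; the second-to-last letter is.
"mipozdodh" has second-to-last letter 'd'. The stems whose second-to-last letter is 'd' (posadw → posadwovi, huppiwuds → huppiwudsovi, kosedg → kosedgovi) add -ovi.
So mipozdodh → mipozdodhovi.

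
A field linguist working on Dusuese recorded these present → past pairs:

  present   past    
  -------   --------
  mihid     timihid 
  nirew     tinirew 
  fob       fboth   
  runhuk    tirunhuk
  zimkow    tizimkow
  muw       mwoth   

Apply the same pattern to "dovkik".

tidovkik

muw and nirew both end in -w yet inflect differently (mwoth, tinirew), so the final letter is not what conditions the rule; the number of vowels is.
"dovkik" has 2 vowels. The stems with 2 vowels (nirew → tinirew, zimkow → tizimkow, runhuk → tirunhuk) add the prefix ti-.
So dovkik → tidovkik.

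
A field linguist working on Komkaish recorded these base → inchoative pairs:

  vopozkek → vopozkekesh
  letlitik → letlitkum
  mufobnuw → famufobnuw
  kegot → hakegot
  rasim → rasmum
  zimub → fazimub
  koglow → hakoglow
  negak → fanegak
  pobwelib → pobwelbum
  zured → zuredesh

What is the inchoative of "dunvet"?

dunvetesh

letlitik and vopozkek both end in -k yet inflect differently (letlitkum, vopozkekesh), so the final letter is not what conditions the rule; the last vowel is.
"dunvet" has last vowel 'e'. The stems whose last vowel is 'e' (zured → zuredesh, vopozkek → vopozkekesh) add -esh.
So dunvet → dunvetesh.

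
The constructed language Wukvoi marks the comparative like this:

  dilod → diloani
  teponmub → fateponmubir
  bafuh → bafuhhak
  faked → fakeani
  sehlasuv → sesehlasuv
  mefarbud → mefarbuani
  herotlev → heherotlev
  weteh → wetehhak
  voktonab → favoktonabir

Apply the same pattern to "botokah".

botokahhak

"botokah" ends in -h. The stems ending in -h (weteh → wetehhak, bafuh → bafuhhak) double the final consonant and add -ak.
The other patterns: stems ending in -d drop the final letter and add -ani; stems ending in -v repeat the first consonant+vowel as a prefix; stems ending in -b add fa- … -ir around the stem.
So botokah → botokahhak.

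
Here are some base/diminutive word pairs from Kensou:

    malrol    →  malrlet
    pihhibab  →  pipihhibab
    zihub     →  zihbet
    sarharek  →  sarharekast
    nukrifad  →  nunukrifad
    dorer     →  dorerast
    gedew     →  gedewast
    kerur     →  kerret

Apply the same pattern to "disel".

pihhibab and zihub both end in -b yet inflect differently (pipihhibab, zihbet), so the final letter is not what conditions the rule; the last vowel is.
"disel" has last vowel 'e'. The stems whose last vowel is 'e' (sarharek → sarharekast, gedew → gedewast, dorer → dorerast) add -ast.
The other patterns: stems whose last vowel is 'a' repeat the first consonant+vowel as a prefix; stems whose last vowel is 'o' or 'u' delete the last vowel and add -et.
So disel → diselast.

diselast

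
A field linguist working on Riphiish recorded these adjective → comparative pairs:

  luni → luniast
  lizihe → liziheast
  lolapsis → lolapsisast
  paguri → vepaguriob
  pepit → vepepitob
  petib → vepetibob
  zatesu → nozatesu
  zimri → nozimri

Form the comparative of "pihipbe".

vepihipbeob

luni and paguri both end in -i yet inflect differently (luniast, vepaguriob), so the final letter is not what conditions the rule; the first letter is.
"pihipbe" begins with p-. The stems beginning with p- (paguri → vepaguriob, pepit → vepepitob, petib → vepetibob) add ve- … -ob around the stem.
So pihipbe → vepihipbeob.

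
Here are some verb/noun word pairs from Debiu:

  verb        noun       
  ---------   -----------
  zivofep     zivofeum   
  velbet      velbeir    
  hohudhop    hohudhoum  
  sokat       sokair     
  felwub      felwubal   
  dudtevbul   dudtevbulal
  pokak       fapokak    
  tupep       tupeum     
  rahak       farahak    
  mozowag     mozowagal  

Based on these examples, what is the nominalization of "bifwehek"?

fabifwehek

velbet and tupep both have last vowel 'e' yet inflect differently (velbeir, tupeum), so the last vowel is not what conditions the rule; the final letter is.
"bifwehek" ends in -k. The stems ending in -k (rahak → farahak, pokak → fapokak) add the prefix fa-.
So bifwehek → fabifwehek.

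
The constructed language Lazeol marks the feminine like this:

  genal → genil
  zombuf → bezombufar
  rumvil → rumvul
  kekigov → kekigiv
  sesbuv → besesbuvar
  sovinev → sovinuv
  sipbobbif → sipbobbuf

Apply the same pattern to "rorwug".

sipbobbif and zombuf both end in -f yet inflect differently (sipbobbuf, bezombufar), so the final letter is not what conditions the rule; the last vowel is.
"rorwug" has last vowel 'u'. The stems whose last vowel is 'u' (zombuf → bezombufar, sesbuv → besesbuvar) add be- … -ar around the stem.
So rorwug → berorwugar.

berorwugar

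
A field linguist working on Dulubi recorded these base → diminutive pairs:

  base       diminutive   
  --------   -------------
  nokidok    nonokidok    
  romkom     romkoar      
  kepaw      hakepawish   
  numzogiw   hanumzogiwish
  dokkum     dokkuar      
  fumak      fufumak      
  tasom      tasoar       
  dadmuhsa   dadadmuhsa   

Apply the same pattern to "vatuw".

havatuwish

romkom and nokidok both have last vowel 'o' yet inflect differently (romkoar, nonokidok), so the last vowel is not what conditions the rule; the final letter is.
"vatuw" ends in -w. The stems ending in -w (kepaw → hakepawish, numzogiw → hanumzogiwish) add ha- … -ish around the stem.
The other patterns: stems ending in -m drop the final letter and add -ar; stems ending in -a or -k repeat the first consonant+vowel as a prefix.
So vatuw → havatuwish.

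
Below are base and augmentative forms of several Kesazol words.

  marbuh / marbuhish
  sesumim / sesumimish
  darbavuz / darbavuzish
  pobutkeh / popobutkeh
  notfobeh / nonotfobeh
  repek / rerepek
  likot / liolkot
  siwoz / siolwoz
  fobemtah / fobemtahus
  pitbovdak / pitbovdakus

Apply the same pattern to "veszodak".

marbuh and pobutkeh both end in -h yet inflect differently (marbuhish, popobutkeh), so the final letter is not what conditions the rule; the last vowel is.
"veszodak" has last vowel 'a'. The stems whose last vowel is 'a' (fobemtah → fobemtahus, pitbovdak → pitbovdakus) add -us.
So veszodak → veszodakus.

veszodakus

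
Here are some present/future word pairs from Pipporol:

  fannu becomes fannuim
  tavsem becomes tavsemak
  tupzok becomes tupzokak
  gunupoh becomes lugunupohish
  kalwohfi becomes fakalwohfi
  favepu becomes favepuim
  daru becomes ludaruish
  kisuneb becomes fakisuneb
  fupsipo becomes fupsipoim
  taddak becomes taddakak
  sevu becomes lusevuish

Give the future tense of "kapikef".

fakapikef

"kapikef" begins with k-. The stems beginning with k- (kisuneb → fakisuneb, kalwohfi → fakalwohfi) add the prefix fa-.
The other patterns: stems beginning with t- add -ak; stems beginning with f- add -im; stems beginning with d-, g- or s- add lu- … -ish around the stem.
So kapikef → fakapikef.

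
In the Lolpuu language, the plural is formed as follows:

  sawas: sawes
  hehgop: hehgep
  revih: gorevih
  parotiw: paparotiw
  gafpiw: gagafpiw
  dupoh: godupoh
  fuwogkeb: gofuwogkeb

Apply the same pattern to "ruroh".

goruroh

hehgop and dupoh both have last vowel 'o' yet inflect differently (hehgep, godupoh), so the last vowel is not what conditions the rule; the final letter is.
"ruroh" ends in -h. The stems ending in -h (dupoh → godupoh, revih → gorevih) add the prefix go-.
The other patterns: stems ending in -w repeat the first consonant+vowel as a prefix; stems ending in -p or -s change the last vowel to 'e'.
So ruroh → goruroh.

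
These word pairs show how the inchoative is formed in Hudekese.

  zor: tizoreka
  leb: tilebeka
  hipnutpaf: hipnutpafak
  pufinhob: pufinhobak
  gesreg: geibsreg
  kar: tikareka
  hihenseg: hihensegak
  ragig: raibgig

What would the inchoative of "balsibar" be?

"balsibar" has 3 vowels. The stems with 3 vowels (pufinhob → pufinhobak, hihenseg → hihensegak, hipnutpaf → hipnutpafak) add -ak.
So balsibar → balsibarak.

balsibarak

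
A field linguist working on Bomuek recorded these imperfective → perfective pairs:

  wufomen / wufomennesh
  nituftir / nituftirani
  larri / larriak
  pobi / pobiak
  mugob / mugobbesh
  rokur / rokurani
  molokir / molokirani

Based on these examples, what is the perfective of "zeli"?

"zeli" ends in -i. The stems ending in -i (pobi → pobiak, larri → larriak) add -ak.
The other patterns: stems ending in -r add -ani; stems ending in -b or -n double the final consonant and add -esh.
So zeli → zeliak.

zeliak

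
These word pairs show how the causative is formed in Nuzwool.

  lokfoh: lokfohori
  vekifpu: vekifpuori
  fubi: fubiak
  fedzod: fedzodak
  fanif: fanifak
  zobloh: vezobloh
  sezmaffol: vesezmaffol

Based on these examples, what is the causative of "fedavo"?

fedavoak

lokfoh and zobloh both end in -h yet inflect differently (lokfohori, vezobloh), so the final letter is not what conditions the rule; the first letter is.
"fedavo" begins with f-. The stems beginning with f- (fubi → fubiak, fedzod → fedzodak, fanif → fanifak) add -ak.
The other patterns: stems beginning with l- or v- add -ori; stems beginning with s- or z- add the prefix ve-.
So fedavo → fedavoak.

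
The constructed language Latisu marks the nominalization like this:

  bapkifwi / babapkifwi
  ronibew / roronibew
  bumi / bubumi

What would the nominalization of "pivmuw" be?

Every pair shown (bapkifwi → babapkifwi, ronibew → roronibew, bumi → bubumi) follows the same rule: repeat the first consonant+vowel as a prefix.
So pivmuw → pipivmuw.

pipivmuw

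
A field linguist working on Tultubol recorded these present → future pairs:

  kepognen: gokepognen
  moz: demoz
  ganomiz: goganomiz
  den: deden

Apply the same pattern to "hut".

dehut

"hut" has 1 vowel. The stems with 1 vowel (moz → demoz, den → deden) add the prefix de-.
The other pattern: stems with 3 vowels add the prefix go-.
So hut → dehut.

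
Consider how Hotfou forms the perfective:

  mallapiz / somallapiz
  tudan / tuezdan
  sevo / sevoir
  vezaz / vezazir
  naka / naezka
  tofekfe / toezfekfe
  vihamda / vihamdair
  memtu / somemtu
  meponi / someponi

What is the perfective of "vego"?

vegoir

mallapiz and vezaz both end in -z yet inflect differently (somallapiz, vezazir), so the final letter is not what conditions the rule; the first letter is.
"vego" begins with v-. The stems beginning with v- (vezaz → vezazir, vihamda → vihamdair) add -ir.
So vego → vegoir.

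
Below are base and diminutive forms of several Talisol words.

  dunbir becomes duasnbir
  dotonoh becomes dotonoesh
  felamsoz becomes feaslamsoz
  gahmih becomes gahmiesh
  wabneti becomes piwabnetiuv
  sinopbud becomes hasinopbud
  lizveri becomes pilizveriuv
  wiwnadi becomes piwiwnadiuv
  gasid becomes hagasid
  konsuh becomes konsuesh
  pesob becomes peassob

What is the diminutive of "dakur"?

daaskur

gahmih and wabneti both have last vowel 'i' yet inflect differently (gahmiesh, piwabnetiuv), so the last vowel is not what conditions the rule; the final letter is.
"dakur" ends in -r. The one such stem in the data (dunbir → duasnbir) inserts -as- after the first vowel (as do pesob, felamsoz), so the same rule applies.
The other patterns: stems ending in -h drop the final letter and add -esh; stems ending in -i add pi- … -uv around the stem; stems ending in -d add the prefix ha-.
So dakur → daaskur.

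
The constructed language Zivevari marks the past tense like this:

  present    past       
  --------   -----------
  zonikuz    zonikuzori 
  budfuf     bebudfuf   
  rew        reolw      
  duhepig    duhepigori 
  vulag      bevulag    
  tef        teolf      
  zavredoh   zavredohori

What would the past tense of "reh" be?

reolh

tef and budfuf both end in -f yet inflect differently (teolf, bebudfuf), so the final letter is not what conditions the rule; the number of vowels is.
"reh" has 1 vowel. The stems with 1 vowel (rew → reolw, tef → teolf) insert -ol- after the first vowel.
The other patterns: stems with 2 vowels add the prefix be-; stems with 3 vowels add -ori.
So reh → reolh.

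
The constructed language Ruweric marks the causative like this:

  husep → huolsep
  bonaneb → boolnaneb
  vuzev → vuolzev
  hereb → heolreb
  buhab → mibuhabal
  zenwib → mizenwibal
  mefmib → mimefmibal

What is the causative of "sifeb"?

bonaneb and buhab both end in -b yet inflect differently (boolnaneb, mibuhabal), so the final letter is not what conditions the rule; the last vowel is.
"sifeb" has last vowel 'e'. The stems whose last vowel is 'e' (husep → huolsep, bonaneb → boolnaneb, vuzev → vuolzev) insert -ol- after the first vowel.
So sifeb → siolfeb.

siolfeb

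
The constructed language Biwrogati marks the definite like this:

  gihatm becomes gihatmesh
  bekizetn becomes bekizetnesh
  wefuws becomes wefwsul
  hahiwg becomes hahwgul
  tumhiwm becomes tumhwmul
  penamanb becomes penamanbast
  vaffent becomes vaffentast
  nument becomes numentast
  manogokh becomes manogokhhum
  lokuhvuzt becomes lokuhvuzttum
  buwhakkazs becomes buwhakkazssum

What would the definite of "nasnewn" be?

nasnwnul

"nasnewn" has second-to-last letter 'w'. The stems whose second-to-last letter is 'w' (wefuws → wefwsul, hahiwg → hahwgul, tumhiwm → tumhwmul) delete the last vowel and add -ul.
The other patterns: stems whose second-to-last letter is 't' add -esh; stems whose second-to-last letter is 'n' add -ast; stems whose second-to-last letter is 'k' or 'z' double the final consonant and add -um.
So nasnewn → nasnwnul.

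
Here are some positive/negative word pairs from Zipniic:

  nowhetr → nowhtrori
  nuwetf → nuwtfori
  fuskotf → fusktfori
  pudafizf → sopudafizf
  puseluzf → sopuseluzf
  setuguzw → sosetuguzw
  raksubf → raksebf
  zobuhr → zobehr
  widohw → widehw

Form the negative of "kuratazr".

sokuratazr

nuwetf and pudafizf both end in -f yet inflect differently (nuwtfori, sopudafizf), so the final letter is not what conditions the rule; the second-to-last letter is.
"kuratazr" has second-to-last letter 'z'. The stems whose second-to-last letter is 'z' (pudafizf → sopudafizf, puseluzf → sopuseluzf, setuguzw → sosetuguzw) add the prefix so-.
The other patterns: stems whose second-to-last letter is 't' delete the last vowel and add -ori; stems whose second-to-last letter is 'b' or 'h' change the last vowel to 'e'.
So kuratazr → sokuratazr.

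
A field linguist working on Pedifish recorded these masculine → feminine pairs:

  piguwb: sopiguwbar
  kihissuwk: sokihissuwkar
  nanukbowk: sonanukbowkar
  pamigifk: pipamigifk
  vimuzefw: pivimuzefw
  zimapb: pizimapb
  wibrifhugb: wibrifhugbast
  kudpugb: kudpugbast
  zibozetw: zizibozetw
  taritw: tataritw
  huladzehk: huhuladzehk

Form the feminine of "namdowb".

"namdowb" has second-to-last letter 'w'. The stems whose second-to-last letter is 'w' (piguwb → sopiguwbar, kihissuwk → sokihissuwkar, nanukbowk → sonanukbowkar) add so- … -ar around the stem.
The other patterns: stems whose second-to-last letter is 'f' or 'p' add the prefix pi-; stems whose second-to-last letter is 'g' add -ast; stems whose second-to-last letter is 'h' or 't' repeat the first consonant+vowel as a prefix.
So namdowb → sonamdowbar.

sonamdowbar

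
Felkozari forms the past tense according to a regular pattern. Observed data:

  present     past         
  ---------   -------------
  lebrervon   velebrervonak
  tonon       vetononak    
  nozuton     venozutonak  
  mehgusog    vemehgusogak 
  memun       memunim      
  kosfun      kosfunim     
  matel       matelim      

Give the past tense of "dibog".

vedibogak

lebrervon and memun both end in -n yet inflect differently (velebrervonak, memunim), so the final letter is not what conditions the rule; the last vowel is.
"dibog" has last vowel 'o'. The stems whose last vowel is 'o' (lebrervon → velebrervonak, tonon → vetononak, nozuton → venozutonak) add ve- … -ak around the stem.
The other pattern: stems whose last vowel is 'e' or 'u' add -im.
So dibog → vedibogak.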